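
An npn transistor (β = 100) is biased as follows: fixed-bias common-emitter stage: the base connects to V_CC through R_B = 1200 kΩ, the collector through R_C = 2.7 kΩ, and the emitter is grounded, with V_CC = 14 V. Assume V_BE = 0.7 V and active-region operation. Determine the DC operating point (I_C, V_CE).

Base loop: V_CC = I_B·R_B + V_BE, so I_B = (14 − 0.7)/1200 kΩ = 0.0111 mA.
In the active region I_C = β·I_B = 100 × 0.0111 = 1.11 mA.
Collector loop: V_CE = V_CC − I_C·R_C = 14 − 1.11×2.7 = 11 V.
Since V_CE = 11 V > V_CE(sat) ≈ 0.2 V, the transistor is in the active region as assumed.

I_C ≈ 1.1 mA, V_CE ≈ 11 V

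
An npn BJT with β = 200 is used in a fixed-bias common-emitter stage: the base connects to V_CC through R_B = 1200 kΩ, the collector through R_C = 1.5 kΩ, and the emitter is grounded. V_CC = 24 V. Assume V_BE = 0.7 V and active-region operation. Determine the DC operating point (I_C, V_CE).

Base loop: V_CC = I_B·R_B + V_BE, so I_B = (24 − 0.7)/1200 kΩ = 0.0194 mA.
In the active region I_C = β·I_B = 200 × 0.0194 = 3.88 mA.
Collector loop: V_CE = V_CC − I_C·R_C = 24 − 3.88×1.5 = 18.2 V.
Since V_CE = 18.2 V > V_CE(sat) ≈ 0.2 V, the transistor is in the active region as assumed.

I_C ≈ 3.9 mA, V_CE ≈ 18 V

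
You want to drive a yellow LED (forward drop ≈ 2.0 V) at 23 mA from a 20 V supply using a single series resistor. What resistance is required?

The resistor drops V_S − V_D = 20 − 2.0 = 18 V at 23 mA.
R = 18 V / 23 mA = 0.783 kΩ.

R ≈ 0.78 kΩ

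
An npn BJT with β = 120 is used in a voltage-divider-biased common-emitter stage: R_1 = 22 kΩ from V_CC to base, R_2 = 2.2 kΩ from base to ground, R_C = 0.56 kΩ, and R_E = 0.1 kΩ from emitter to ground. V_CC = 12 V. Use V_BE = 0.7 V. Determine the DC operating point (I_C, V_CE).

Thevenize the base divider: V_Th = V_CC·R_2/(R_1+R_2) = 12×2.2/24.2 = 1.09 V, R_Th = R_1‖R_2 = 2 kΩ.
Base-emitter loop: V_Th = I_B·R_Th + V_BE + (β+1)I_B·R_E, so I_B = (1.09 − 0.7) / (2 + 121×0.1) = 0.0277 mA.
I_C = β·I_B = 120×0.0277 = 3.33 mA, and I_E = (β+1)I_B = 3.35 mA.
V_CE = V_CC − I_C·R_C − I_E·R_E = 12 − 3.33×0.56 − 3.35×0.1 = 9.8 V.
V_CE = 9.8 V > 0.2 V confirms active-region operation.

I_C ≈ 3.3 mA, V_CE ≈ 9.8 V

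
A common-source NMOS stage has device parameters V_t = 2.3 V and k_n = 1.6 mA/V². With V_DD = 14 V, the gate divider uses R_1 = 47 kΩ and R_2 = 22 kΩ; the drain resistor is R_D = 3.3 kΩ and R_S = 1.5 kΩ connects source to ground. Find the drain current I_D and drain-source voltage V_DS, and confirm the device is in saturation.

I_D ≈ 0.78 mA, V_DS ≈ 10 V

V_G = V_DD·R_2/(R_1+R_2) = 14×22/69 = 4.46 V.
Assume saturation: I_D = (k_n/2)(V_GS − V_t)² with V_GS = V_G − I_D·R_S = 4.46 − 1.5·I_D.
Substituting gives 1.8·I_D² − 6.19·I_D + 3.75 = 0, with roots I_D = 0.783 or 2.66 mA.
The root I_D = 2.66 mA gives V_GS = 0.477 V ≤ V_t, so take I_D = 0.783 mA.
Then V_GS = 3.29 V and V_DS = V_DD − I_D(R_D+R_S) = 14 − 0.783×4.8 = 10.2 V.
Saturation requires V_DS ≥ V_GS − V_t = 0.989 V; 10.2 ≥ 0.989 ✓.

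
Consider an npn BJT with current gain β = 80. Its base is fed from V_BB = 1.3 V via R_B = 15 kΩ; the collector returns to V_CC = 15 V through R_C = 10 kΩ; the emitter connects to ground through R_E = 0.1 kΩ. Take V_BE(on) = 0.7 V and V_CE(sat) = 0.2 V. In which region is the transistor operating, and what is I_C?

saturation; I_C ≈ 1.5 mA

Assume active: I_B = (1.3 − 0.7)/(15 + 81×0.1) = 0.026 mA, I_C = β·I_B = 2.08 mA.
Then V_CE = 15 − 2.08×10 − 2.1×0.1 = -5.99 V < 0.2 V — the active assumption fails.
Re-solve with V_CE = 0.2 V. KCL at the emitter: V_E/R_E = (V_BB−0.7−V_E)/R_B + (V_CC−0.2−V_E)/R_C, giving V_E = 0.15 V.
I_C = (V_CC − 0.2 − V_E)/R_C = (14.8 − 0.15)/10 = 1.47 mA.
Check: I_B = (0.6 − 0.15)/15 = 0.03 mA, and β·I_B = 2.4 mA > I_C, confirming saturation.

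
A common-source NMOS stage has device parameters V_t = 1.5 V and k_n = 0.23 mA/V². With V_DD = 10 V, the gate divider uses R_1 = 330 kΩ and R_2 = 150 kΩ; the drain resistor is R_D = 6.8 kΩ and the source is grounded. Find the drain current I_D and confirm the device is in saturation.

V_G = V_DD·R_2/(R_1+R_2) = 10×150/480 = 3.12 V. With the source grounded, V_GS = V_G = 3.12 V.
Assume saturation: I_D = (k_n/2)(V_GS − V_t)² = (0.23/2)×(3.12 − 1.5)² = 0.115×1.62² = 0.304 mA.
V_DS = V_DD − I_D·R_D = 10 − 0.304×6.8 = 7.94 V.
Saturation requires V_DS ≥ V_GS − V_t = 1.62 V; 7.94 ≥ 1.62 ✓.

I_D ≈ 0.3 mA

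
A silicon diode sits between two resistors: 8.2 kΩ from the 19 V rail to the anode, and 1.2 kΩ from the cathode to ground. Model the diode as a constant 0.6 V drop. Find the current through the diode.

I ≈ 2 mA

The two resistors are in series with the diode, so KVL gives 19 = I·8.2 + 0.6 + I·1.2.
I = (19 − 0.6) / (8.2 + 1.2) kΩ = 18.4 / 9.4 = 1.96 mA.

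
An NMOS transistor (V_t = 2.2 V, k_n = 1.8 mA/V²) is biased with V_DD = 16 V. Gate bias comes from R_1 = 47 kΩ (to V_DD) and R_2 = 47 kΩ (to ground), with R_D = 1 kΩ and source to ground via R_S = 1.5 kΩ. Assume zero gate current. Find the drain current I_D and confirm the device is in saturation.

V_G = V_DD·R_2/(R_1+R_2) = 16×47/94 = 8 V.
Assume saturation: I_D = (k_n/2)(V_GS − V_t)² with V_GS = V_G − I_D·R_S = 8 − 1.5·I_D.
Substituting gives 2.03·I_D² − 16.7·I_D + 30.3 = 0, with roots I_D = 2.71 or 5.52 mA.
The root I_D = 5.52 mA gives V_GS = -0.276 V ≤ V_t, so take I_D = 2.71 mA.
Then V_GS = 3.94 V and V_DS = V_DD − I_D(R_D+R_S) = 16 − 2.71×2.5 = 9.23 V.
Saturation requires V_DS ≥ V_GS − V_t = 1.74 V; 9.23 ≥ 1.74 ✓.

I_D ≈ 2.7 mA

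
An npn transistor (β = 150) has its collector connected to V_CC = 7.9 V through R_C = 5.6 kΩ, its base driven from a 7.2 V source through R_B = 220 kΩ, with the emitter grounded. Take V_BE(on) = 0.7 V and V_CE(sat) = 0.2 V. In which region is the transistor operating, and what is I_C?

saturation; I_C ≈ 1.4 mA

Assume active: I_B = (7.2 − 0.7)/220 = 0.0295 mA, giving I_C = β·I_B = 4.43 mA.
But then V_CE = 7.9 − 4.43×5.6 = -16.9 V < V_CE(sat) = 0.2 V — impossible in the active region.
So the transistor is saturated. With V_CE = 0.2 V, I_C = (V_CC − 0.2)/R_C = 7.7/5.6 = 1.38 mA.
Check: β·I_B = 4.43 mA > I_C = 1.38 mA, confirming saturation.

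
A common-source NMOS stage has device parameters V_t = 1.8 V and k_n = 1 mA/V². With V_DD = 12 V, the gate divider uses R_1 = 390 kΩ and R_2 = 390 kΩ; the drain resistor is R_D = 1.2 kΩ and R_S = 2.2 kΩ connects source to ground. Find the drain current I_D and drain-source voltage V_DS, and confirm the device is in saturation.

V_G = V_DD·R_2/(R_1+R_2) = 12×390/780 = 6 V.
Assume saturation: I_D = (k_n/2)(V_GS − V_t)² with V_GS = V_G − I_D·R_S = 6 − 2.2·I_D.
Substituting gives 2.42·I_D² − 10.2·I_D + 8.82 = 0, with roots I_D = 1.2 or 3.03 mA.
The root I_D = 3.03 mA gives V_GS = -0.661 V ≤ V_t, so take I_D = 1.2 mA.
Then V_GS = 3.35 V and V_DS = V_DD − I_D(R_D+R_S) = 12 − 1.2×3.4 = 7.91 V.
Saturation requires V_DS ≥ V_GS − V_t = 1.55 V; 7.91 ≥ 1.55 ✓.

I_D ≈ 1.2 mA, V_DS ≈ 7.9 V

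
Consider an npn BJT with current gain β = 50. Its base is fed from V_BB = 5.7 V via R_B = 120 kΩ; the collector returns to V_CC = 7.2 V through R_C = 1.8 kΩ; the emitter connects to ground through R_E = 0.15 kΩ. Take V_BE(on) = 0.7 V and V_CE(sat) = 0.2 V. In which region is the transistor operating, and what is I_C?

active; I_C ≈ 2 mA

Assume active. Base-emitter loop: I_B = (V_BB − V_BE)/(R_B + (β+1)R_E) = (5.7 − 0.7)/(120 + 51×0.15) = 0.0392 mA.
I_C = β·I_B = 50×0.0392 = 1.96 mA.
V_CE = V_CC − I_C·R_C − I_E·R_E = 7.2 − 1.96×1.8 − 2×0.15 = 3.38 V > V_CE(sat), so the active-region assumption holds.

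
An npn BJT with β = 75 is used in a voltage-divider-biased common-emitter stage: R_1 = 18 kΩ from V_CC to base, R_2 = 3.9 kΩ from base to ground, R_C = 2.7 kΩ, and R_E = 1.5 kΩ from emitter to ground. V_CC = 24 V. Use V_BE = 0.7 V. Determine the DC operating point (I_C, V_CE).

I_C ≈ 2.3 mA, V_CE ≈ 14 V

Thevenize the base divider: V_Th = V_CC·R_2/(R_1+R_2) = 24×3.9/21.9 = 4.27 V, R_Th = R_1‖R_2 = 3.21 kΩ.
Base-emitter loop: V_Th = I_B·R_Th + V_BE + (β+1)I_B·R_E, so I_B = (4.27 − 0.7) / (3.21 + 76×1.5) = 0.0305 mA.
I_C = β·I_B = 75×0.0305 = 2.29 mA, and I_E = (β+1)I_B = 2.32 mA.
V_CE = V_CC − I_C·R_C − I_E·R_E = 24 − 2.29×2.7 − 2.32×1.5 = 14.3 V.
V_CE = 14.3 V > 0.2 V confirms active-region operation.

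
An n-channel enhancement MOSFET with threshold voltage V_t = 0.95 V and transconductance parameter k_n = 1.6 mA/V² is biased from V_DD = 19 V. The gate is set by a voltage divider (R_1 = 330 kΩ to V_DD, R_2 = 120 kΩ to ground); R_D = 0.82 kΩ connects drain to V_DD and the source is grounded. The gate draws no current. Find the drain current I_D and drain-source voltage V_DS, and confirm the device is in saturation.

I_D ≈ 14 mA, V_DS ≈ 7.9 V

V_G = V_DD·R_2/(R_1+R_2) = 19×120/450 = 5.07 V. With the source grounded, V_GS = V_G = 5.07 V.
Assume saturation: I_D = (k_n/2)(V_GS − V_t)² = (1.6/2)×(5.07 − 0.95)² = 0.8×4.12² = 13.6 mA.
V_DS = V_DD − I_D·R_D = 19 − 13.6×0.82 = 7.88 V.
Saturation requires V_DS ≥ V_GS − V_t = 4.12 V; 7.88 ≥ 4.12 ✓.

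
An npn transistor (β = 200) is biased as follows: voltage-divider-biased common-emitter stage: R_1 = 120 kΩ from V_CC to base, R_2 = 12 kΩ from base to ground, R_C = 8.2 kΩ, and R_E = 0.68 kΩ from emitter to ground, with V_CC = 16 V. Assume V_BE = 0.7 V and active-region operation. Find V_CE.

Thevenize the base divider: V_Th = V_CC·R_2/(R_1+R_2) = 16×12/132 = 1.45 V, R_Th = R_1‖R_2 = 10.9 kΩ.
Base-emitter loop: V_Th = I_B·R_Th + V_BE + (β+1)I_B·R_E, so I_B = (1.45 − 0.7) / (10.9 + 201×0.68) = 0.00511 mA.
I_C = β·I_B = 200×0.00511 = 1.02 mA, and I_E = (β+1)I_B = 1.03 mA.
V_CE = V_CC − I_C·R_C − I_E·R_E = 16 − 1.02×8.2 − 1.03×0.68 = 6.92 V.
V_CE = 6.92 V > 0.2 V confirms active-region operation.

V_CE ≈ 6.9 V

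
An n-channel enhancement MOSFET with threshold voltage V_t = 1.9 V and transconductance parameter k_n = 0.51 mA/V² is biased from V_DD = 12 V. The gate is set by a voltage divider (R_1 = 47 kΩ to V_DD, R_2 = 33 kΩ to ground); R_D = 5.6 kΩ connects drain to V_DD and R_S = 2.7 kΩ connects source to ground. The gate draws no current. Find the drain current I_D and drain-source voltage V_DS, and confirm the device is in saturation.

V_G = V_DD·R_2/(R_1+R_2) = 12×33/80 = 4.95 V.
Assume saturation: I_D = (k_n/2)(V_GS − V_t)² with V_GS = V_G − I_D·R_S = 4.95 − 2.7·I_D.
Substituting gives 1.86·I_D² − 5.2·I_D + 2.37 = 0, with roots I_D = 0.574 or 2.22 mA.
The root I_D = 2.22 mA gives V_GS = -1.05 V ≤ V_t, so take I_D = 0.574 mA.
Then V_GS = 3.4 V and V_DS = V_DD − I_D(R_D+R_S) = 12 − 0.574×8.3 = 7.24 V.
Saturation requires V_DS ≥ V_GS − V_t = 1.5 V; 7.24 ≥ 1.5 ✓.

I_D ≈ 0.57 mA, V_DS ≈ 7.2 V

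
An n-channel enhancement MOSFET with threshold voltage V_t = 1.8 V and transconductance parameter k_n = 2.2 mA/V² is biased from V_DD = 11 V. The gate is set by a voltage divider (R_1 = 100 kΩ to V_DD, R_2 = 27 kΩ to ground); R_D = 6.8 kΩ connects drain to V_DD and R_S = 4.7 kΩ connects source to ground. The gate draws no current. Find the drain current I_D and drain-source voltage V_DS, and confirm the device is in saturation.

I_D ≈ 0.063 mA, V_DS ≈ 10 V

V_G = V_DD·R_2/(R_1+R_2) = 11×27/127 = 2.34 V.
Assume saturation: I_D = (k_n/2)(V_GS − V_t)² with V_GS = V_G − I_D·R_S = 2.34 − 4.7·I_D.
Substituting gives 24.3·I_D² − 6.57·I_D + 0.319 = 0, with roots I_D = 0.0635 or 0.207 mA.
The root I_D = 0.207 mA gives V_GS = 1.37 V ≤ V_t, so take I_D = 0.0635 mA.
Then V_GS = 2.04 V and V_DS = V_DD − I_D(R_D+R_S) = 11 − 0.0635×11.5 = 10.3 V.
Saturation requires V_DS ≥ V_GS − V_t = 0.24 V; 10.3 ≥ 0.24 ✓.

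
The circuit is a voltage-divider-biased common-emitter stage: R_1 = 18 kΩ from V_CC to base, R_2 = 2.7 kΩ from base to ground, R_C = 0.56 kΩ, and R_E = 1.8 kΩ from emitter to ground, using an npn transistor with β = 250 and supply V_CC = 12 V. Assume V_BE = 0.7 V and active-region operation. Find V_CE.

Thevenize the base divider: V_Th = V_CC·R_2/(R_1+R_2) = 12×2.7/20.7 = 1.57 V, R_Th = R_1‖R_2 = 2.35 kΩ.
Base-emitter loop: V_Th = I_B·R_Th + V_BE + (β+1)I_B·R_E, so I_B = (1.57 − 0.7) / (2.35 + 251×1.8) = 0.00191 mA.
I_C = β·I_B = 250×0.00191 = 0.476 mA, and I_E = (β+1)I_B = 0.478 mA.
V_CE = V_CC − I_C·R_C − I_E·R_E = 12 − 0.476×0.56 − 0.478×1.8 = 10.9 V.
V_CE = 10.9 V > 0.2 V confirms active-region operation.

V_CE ≈ 11 V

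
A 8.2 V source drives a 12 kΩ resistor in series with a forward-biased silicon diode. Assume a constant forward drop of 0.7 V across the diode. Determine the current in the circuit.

I ≈ 0.62 mA

KVL around the loop: 8.2 = V_D + I·R = 0.7 + I × 12 kΩ.
So I = (8.2 − 0.7) / 12 kΩ = 7.5 / 12 = 0.625 mA.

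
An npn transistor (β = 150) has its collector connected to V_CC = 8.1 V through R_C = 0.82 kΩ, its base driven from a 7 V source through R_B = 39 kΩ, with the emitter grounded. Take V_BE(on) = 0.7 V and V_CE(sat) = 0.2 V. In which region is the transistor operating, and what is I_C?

saturation; I_C ≈ 9.6 mA

Assume active: I_B = (7 − 0.7)/39 = 0.162 mA, giving I_C = β·I_B = 24.2 mA.
But then V_CE = 8.1 − 24.2×0.82 = -11.8 V < V_CE(sat) = 0.2 V — impossible in the active region.
So the transistor is saturated. With V_CE = 0.2 V, I_C = (V_CC − 0.2)/R_C = 7.9/0.82 = 9.63 mA.
Check: β·I_B = 24.2 mA > I_C = 9.63 mA, confirming saturation.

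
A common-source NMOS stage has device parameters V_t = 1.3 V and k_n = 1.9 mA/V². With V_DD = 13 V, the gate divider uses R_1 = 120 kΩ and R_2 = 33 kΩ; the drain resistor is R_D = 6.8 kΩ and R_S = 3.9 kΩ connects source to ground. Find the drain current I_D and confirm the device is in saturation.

I_D ≈ 0.25 mA

V_G = V_DD·R_2/(R_1+R_2) = 13×33/153 = 2.8 V.
Assume saturation: I_D = (k_n/2)(V_GS − V_t)² with V_GS = V_G − I_D·R_S = 2.8 − 3.9·I_D.
Substituting gives 14.4·I_D² − 12.1·I_D + 2.15 = 0, with roots I_D = 0.253 or 0.587 mA.
The root I_D = 0.587 mA gives V_GS = 0.514 V ≤ V_t, so take I_D = 0.253 mA.
Then V_GS = 1.82 V and V_DS = V_DD − I_D(R_D+R_S) = 13 − 0.253×10.7 = 10.3 V.
Saturation requires V_DS ≥ V_GS − V_t = 0.516 V; 10.3 ≥ 0.516 ✓.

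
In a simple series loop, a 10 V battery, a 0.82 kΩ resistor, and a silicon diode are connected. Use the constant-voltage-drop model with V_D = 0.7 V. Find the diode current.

I ≈ 11 mA

KVL around the loop: 10 = V_D + I·R = 0.7 + I × 0.82 kΩ.
So I = (10 − 0.7) / 0.82 kΩ = 9.3 / 0.82 = 11.3 mA.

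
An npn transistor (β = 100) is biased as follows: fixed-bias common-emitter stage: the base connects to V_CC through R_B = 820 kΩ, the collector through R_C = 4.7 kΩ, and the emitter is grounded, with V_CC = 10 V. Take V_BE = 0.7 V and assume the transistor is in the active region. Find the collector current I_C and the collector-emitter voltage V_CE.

I_C ≈ 1.1 mA, V_CE ≈ 4.7 V

Base loop: V_CC = I_B·R_B + V_BE, so I_B = (10 − 0.7)/820 kΩ = 0.0113 mA.
In the active region I_C = β·I_B = 100 × 0.0113 = 1.13 mA.
Collector loop: V_CE = V_CC − I_C·R_C = 10 − 1.13×4.7 = 4.67 V.
Since V_CE = 4.67 V > V_CE(sat) ≈ 0.2 V, the transistor is in the active region as assumed.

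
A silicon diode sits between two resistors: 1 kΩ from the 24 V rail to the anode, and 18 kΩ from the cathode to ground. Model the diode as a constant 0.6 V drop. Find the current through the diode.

The two resistors are in series with the diode, so KVL gives 24 = I·1 + 0.6 + I·18.
I = (24 − 0.6) / (1 + 18) kΩ = 23.4 / 19 = 1.23 mA.

I ≈ 1.2 mA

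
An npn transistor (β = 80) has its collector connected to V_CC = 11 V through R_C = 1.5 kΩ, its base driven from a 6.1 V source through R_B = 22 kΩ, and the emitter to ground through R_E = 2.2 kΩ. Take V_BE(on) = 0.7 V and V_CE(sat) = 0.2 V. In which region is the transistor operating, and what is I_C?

Assume active. Base-emitter loop: I_B = (V_BB − V_BE)/(R_B + (β+1)R_E) = (6.1 − 0.7)/(22 + 81×2.2) = 0.027 mA.
I_C = β·I_B = 80×0.027 = 2.16 mA.
V_CE = V_CC − I_C·R_C − I_E·R_E = 11 − 2.16×1.5 − 2.18×2.2 = 2.96 V > V_CE(sat), so the active-region assumption holds.

active; I_C ≈ 2.2 mA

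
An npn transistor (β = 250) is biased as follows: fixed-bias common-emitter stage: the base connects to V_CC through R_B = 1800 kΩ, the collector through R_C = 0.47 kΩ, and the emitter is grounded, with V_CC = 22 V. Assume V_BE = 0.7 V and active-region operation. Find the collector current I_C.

I_C ≈ 3 mA

Base loop: V_CC = I_B·R_B + V_BE, so I_B = (22 − 0.7)/1800 kΩ = 0.0118 mA.
In the active region I_C = β·I_B = 250 × 0.0118 = 2.96 mA.
Collector loop: V_CE = V_CC − I_C·R_C = 22 − 2.96×0.47 = 20.6 V.
Since V_CE = 20.6 V > V_CE(sat) ≈ 0.2 V, the transistor is in the active region as assumed.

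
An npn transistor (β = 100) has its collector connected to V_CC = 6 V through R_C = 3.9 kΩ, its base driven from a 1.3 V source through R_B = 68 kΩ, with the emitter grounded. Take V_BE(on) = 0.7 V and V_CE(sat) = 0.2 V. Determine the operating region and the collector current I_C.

Assume active. Base-emitter loop: I_B = (V_BB − V_BE)/R_B = (1.3 − 0.7)/68 = 0.00882 mA.
I_C = β·I_B = 100×0.00882 = 0.882 mA.
V_CE = V_CC − I_C·R_C = 6 − 0.882×3.9 = 2.56 V > V_CE(sat), so the active-region assumption holds.

active; I_C ≈ 0.88 mA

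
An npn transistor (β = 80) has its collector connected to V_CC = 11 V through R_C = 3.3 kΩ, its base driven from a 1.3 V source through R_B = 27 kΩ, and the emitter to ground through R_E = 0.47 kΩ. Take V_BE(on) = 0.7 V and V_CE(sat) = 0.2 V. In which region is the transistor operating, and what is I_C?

active; I_C ≈ 0.74 mA

Assume active. Base-emitter loop: I_B = (V_BB − V_BE)/(R_B + (β+1)R_E) = (1.3 − 0.7)/(27 + 81×0.47) = 0.00922 mA.
I_C = β·I_B = 80×0.00922 = 0.738 mA.
V_CE = V_CC − I_C·R_C − I_E·R_E = 11 − 0.738×3.3 − 0.747×0.47 = 8.21 V > V_CE(sat), so the active-region assumption holds.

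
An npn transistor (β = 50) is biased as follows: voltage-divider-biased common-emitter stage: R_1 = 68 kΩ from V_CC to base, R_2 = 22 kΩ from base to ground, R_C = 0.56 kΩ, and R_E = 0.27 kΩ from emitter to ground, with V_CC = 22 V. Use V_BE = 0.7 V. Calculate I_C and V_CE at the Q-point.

I_C ≈ 7.7 mA, V_CE ≈ 16 V

Thevenize the base divider: V_Th = V_CC·R_2/(R_1+R_2) = 22×22/90 = 5.38 V, R_Th = R_1‖R_2 = 16.6 kΩ.
Base-emitter loop: V_Th = I_B·R_Th + V_BE + (β+1)I_B·R_E, so I_B = (5.38 − 0.7) / (16.6 + 51×0.27) = 0.154 mA.
I_C = β·I_B = 50×0.154 = 7.7 mA, and I_E = (β+1)I_B = 7.85 mA.
V_CE = V_CC − I_C·R_C − I_E·R_E = 22 − 7.7×0.56 − 7.85×0.27 = 15.6 V.
V_CE = 15.6 V > 0.2 V confirms active-region operation.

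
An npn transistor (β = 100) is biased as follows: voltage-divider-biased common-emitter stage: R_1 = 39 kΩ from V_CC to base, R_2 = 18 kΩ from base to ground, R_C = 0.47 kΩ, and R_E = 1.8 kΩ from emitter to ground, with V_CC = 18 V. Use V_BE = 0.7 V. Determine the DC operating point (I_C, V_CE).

I_C ≈ 2.6 mA, V_CE ≈ 12 V

Thevenize the base divider: V_Th = V_CC·R_2/(R_1+R_2) = 18×18/57 = 5.68 V, R_Th = R_1‖R_2 = 12.3 kΩ.
Base-emitter loop: V_Th = I_B·R_Th + V_BE + (β+1)I_B·R_E, so I_B = (5.68 − 0.7) / (12.3 + 101×1.8) = 0.0257 mA.
I_C = β·I_B = 100×0.0257 = 2.57 mA, and I_E = (β+1)I_B = 2.59 mA.
V_CE = V_CC − I_C·R_C − I_E·R_E = 18 − 2.57×0.47 − 2.59×1.8 = 12.1 V.
V_CE = 12.1 V > 0.2 V confirms active-region operation.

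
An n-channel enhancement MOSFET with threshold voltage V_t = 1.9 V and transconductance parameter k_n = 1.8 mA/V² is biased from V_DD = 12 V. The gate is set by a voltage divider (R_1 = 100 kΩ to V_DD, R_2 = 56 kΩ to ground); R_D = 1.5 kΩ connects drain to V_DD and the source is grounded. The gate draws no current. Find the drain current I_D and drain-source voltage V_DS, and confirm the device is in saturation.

V_G = V_DD·R_2/(R_1+R_2) = 12×56/156 = 4.31 V. With the source grounded, V_GS = V_G = 4.31 V.
Assume saturation: I_D = (k_n/2)(V_GS − V_t)² = (1.8/2)×(4.31 − 1.9)² = 0.9×2.41² = 5.22 mA.
V_DS = V_DD − I_D·R_D = 12 − 5.22×1.5 = 4.17 V.
Saturation requires V_DS ≥ V_GS − V_t = 2.41 V; 4.17 ≥ 2.41 ✓.

I_D ≈ 5.2 mA, V_DS ≈ 4.2 V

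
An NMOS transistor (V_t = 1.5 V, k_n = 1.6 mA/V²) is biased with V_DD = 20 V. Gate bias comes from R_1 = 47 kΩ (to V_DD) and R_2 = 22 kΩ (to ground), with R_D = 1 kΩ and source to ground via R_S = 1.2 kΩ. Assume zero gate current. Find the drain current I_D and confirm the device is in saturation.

I_D ≈ 2.6 mA

V_G = V_DD·R_2/(R_1+R_2) = 20×22/69 = 6.38 V.
Assume saturation: I_D = (k_n/2)(V_GS − V_t)² with V_GS = V_G − I_D·R_S = 6.38 − 1.2·I_D.
Substituting gives 1.15·I_D² − 10.4·I_D + 19 = 0, with roots I_D = 2.57 or 6.43 mA.
The root I_D = 6.43 mA gives V_GS = -1.33 V ≤ V_t, so take I_D = 2.57 mA.
Then V_GS = 3.29 V and V_DS = V_DD − I_D(R_D+R_S) = 20 − 2.57×2.2 = 14.3 V.
Saturation requires V_DS ≥ V_GS − V_t = 1.79 V; 14.3 ≥ 1.79 ✓.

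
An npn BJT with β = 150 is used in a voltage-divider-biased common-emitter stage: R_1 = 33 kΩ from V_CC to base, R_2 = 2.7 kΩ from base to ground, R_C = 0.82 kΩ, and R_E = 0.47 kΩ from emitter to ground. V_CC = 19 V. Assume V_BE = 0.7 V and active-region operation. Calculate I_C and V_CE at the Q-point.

I_C ≈ 1.5 mA, V_CE ≈ 17 V

Thevenize the base divider: V_Th = V_CC·R_2/(R_1+R_2) = 19×2.7/35.7 = 1.44 V, R_Th = R_1‖R_2 = 2.5 kΩ.
Base-emitter loop: V_Th = I_B·R_Th + V_BE + (β+1)I_B·R_E, so I_B = (1.44 − 0.7) / (2.5 + 151×0.47) = 0.01 mA.
I_C = β·I_B = 150×0.01 = 1.5 mA, and I_E = (β+1)I_B = 1.51 mA.
V_CE = V_CC − I_C·R_C − I_E·R_E = 19 − 1.5×0.82 − 1.51×0.47 = 17.1 V.
V_CE = 17.1 V > 0.2 V confirms active-region operation.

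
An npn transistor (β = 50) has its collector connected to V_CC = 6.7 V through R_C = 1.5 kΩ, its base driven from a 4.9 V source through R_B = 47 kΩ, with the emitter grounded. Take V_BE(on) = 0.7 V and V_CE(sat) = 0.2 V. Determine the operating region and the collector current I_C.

Assume active: I_B = (4.9 − 0.7)/47 = 0.0894 mA, giving I_C = β·I_B = 4.47 mA.
But then V_CE = 6.7 − 4.47×1.5 = -0.00213 V < V_CE(sat) = 0.2 V — impossible in the active region.
So the transistor is saturated. With V_CE = 0.2 V, I_C = (V_CC − 0.2)/R_C = 6.5/1.5 = 4.33 mA.
Check: β·I_B = 4.47 mA > I_C = 4.33 mA, confirming saturation.

saturation; I_C ≈ 4.3 mA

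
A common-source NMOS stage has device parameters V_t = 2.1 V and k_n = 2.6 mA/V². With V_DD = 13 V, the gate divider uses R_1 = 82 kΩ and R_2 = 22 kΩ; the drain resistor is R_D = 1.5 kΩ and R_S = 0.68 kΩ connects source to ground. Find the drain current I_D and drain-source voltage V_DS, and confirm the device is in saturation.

I_D ≈ 0.28 mA, V_DS ≈ 12 V

V_G = V_DD·R_2/(R_1+R_2) = 13×22/104 = 2.75 V.
Assume saturation: I_D = (k_n/2)(V_GS − V_t)² with V_GS = V_G − I_D·R_S = 2.75 − 0.68·I_D.
Substituting gives 0.601·I_D² − 2.15·I_D + 0.549 = 0, with roots I_D = 0.277 or 3.3 mA.
The root I_D = 3.3 mA gives V_GS = 0.507 V ≤ V_t, so take I_D = 0.277 mA.
Then V_GS = 2.56 V and V_DS = V_DD − I_D(R_D+R_S) = 13 − 0.277×2.18 = 12.4 V.
Saturation requires V_DS ≥ V_GS − V_t = 0.462 V; 12.4 ≥ 0.462 ✓.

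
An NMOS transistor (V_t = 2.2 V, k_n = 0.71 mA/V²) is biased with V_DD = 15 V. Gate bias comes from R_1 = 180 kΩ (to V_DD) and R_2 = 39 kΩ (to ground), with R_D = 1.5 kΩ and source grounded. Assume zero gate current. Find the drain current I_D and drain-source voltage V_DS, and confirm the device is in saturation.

I_D ≈ 0.079 mA, V_DS ≈ 15 V

V_G = V_DD·R_2/(R_1+R_2) = 15×39/219 = 2.67 V. With the source grounded, V_GS = V_G = 2.67 V.
Assume saturation: I_D = (k_n/2)(V_GS − V_t)² = (0.71/2)×(2.67 − 2.2)² = 0.355×0.471² = 0.0788 mA.
V_DS = V_DD − I_D·R_D = 15 − 0.0788×1.5 = 14.9 V.
Saturation requires V_DS ≥ V_GS − V_t = 0.471 V; 14.9 ≥ 0.471 ✓.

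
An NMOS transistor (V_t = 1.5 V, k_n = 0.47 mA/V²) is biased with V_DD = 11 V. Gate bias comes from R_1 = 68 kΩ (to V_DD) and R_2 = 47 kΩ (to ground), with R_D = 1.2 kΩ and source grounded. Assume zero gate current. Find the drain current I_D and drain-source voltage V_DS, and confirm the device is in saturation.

I_D ≈ 2.1 mA, V_DS ≈ 8.5 V

V_G = V_DD·R_2/(R_1+R_2) = 11×47/115 = 4.5 V. With the source grounded, V_GS = V_G = 4.5 V.
Assume saturation: I_D = (k_n/2)(V_GS − V_t)² = (0.47/2)×(4.5 − 1.5)² = 0.235×3² = 2.11 mA.
V_DS = V_DD − I_D·R_D = 11 − 2.11×1.2 = 8.47 V.
Saturation requires V_DS ≥ V_GS − V_t = 3 V; 8.47 ≥ 3 ✓.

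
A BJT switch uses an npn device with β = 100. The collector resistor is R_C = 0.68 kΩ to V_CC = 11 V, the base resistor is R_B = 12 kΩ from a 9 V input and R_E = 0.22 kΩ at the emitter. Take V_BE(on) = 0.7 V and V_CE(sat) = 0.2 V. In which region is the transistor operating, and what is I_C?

Assume active: I_B = (9 − 0.7)/(12 + 101×0.22) = 0.243 mA, I_C = β·I_B = 24.3 mA.
Then V_CE = 11 − 24.3×0.68 − 24.5×0.22 = -10.9 V < 0.2 V — the active assumption fails.
Re-solve with V_CE = 0.2 V. KCL at the emitter: V_E/R_E = (V_BB−0.7−V_E)/R_B + (V_CC−0.2−V_E)/R_C, giving V_E = 2.72 V.
I_C = (V_CC − 0.2 − V_E)/R_C = (10.8 − 2.72)/0.68 = 11.9 mA.
Check: I_B = (8.3 − 2.72)/12 = 0.465 mA, and β·I_B = 46.5 mA > I_C, confirming saturation.

saturation; I_C ≈ 12 mA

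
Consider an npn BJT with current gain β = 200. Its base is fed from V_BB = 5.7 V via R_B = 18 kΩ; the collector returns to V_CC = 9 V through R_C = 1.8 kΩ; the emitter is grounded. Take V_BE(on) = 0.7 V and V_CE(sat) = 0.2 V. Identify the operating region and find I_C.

Assume active: I_B = (5.7 − 0.7)/18 = 0.278 mA, giving I_C = β·I_B = 55.6 mA.
But then V_CE = 9 − 55.6×1.8 = -91 V < V_CE(sat) = 0.2 V — impossible in the active region.
So the transistor is saturated. With V_CE = 0.2 V, I_C = (V_CC − 0.2)/R_C = 8.8/1.8 = 4.89 mA.
Check: β·I_B = 55.6 mA > I_C = 4.89 mA, confirming saturation.

saturation; I_C ≈ 4.9 mA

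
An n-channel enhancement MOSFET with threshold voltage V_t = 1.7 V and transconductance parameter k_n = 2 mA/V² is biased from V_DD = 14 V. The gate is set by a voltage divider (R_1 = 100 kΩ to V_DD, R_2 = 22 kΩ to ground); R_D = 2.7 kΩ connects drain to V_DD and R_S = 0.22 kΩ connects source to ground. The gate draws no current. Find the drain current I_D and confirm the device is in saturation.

I_D ≈ 0.51 mA

V_G = V_DD·R_2/(R_1+R_2) = 14×22/122 = 2.52 V.
Assume saturation: I_D = (k_n/2)(V_GS − V_t)² with V_GS = V_G − I_D·R_S = 2.52 − 0.22·I_D.
Substituting gives 0.0484·I_D² − 1.36·I_D + 0.68 = 0, with roots I_D = 0.508 or 27.6 mA.
The root I_D = 27.6 mA gives V_GS = -3.56 V ≤ V_t, so take I_D = 0.508 mA.
Then V_GS = 2.41 V and V_DS = V_DD − I_D(R_D+R_S) = 14 − 0.508×2.92 = 12.5 V.
Saturation requires V_DS ≥ V_GS − V_t = 0.713 V; 12.5 ≥ 0.713 ✓.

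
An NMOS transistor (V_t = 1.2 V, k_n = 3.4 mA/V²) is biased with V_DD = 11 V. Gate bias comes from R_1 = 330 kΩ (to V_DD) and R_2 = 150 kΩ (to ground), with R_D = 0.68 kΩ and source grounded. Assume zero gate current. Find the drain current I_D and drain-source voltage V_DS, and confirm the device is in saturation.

I_D ≈ 8.5 mA, V_DS ≈ 5.2 V

V_G = V_DD·R_2/(R_1+R_2) = 11×150/480 = 3.44 V. With the source grounded, V_GS = V_G = 3.44 V.
Assume saturation: I_D = (k_n/2)(V_GS − V_t)² = (3.4/2)×(3.44 − 1.2)² = 1.7×2.24² = 8.51 mA.
V_DS = V_DD − I_D·R_D = 11 − 8.51×0.68 = 5.21 V.
Saturation requires V_DS ≥ V_GS − V_t = 2.24 V; 5.21 ≥ 2.24 ✓.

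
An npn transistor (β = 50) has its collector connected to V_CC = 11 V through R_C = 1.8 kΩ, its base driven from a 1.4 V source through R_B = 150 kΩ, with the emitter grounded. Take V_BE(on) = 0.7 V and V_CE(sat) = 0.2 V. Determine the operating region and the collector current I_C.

Assume active. Base-emitter loop: I_B = (V_BB − V_BE)/R_B = (1.4 − 0.7)/150 = 0.00467 mA.
I_C = β·I_B = 50×0.00467 = 0.233 mA.
V_CE = V_CC − I_C·R_C = 11 − 0.233×1.8 = 10.6 V > V_CE(sat), so the active-region assumption holds.

active; I_C ≈ 0.23 mA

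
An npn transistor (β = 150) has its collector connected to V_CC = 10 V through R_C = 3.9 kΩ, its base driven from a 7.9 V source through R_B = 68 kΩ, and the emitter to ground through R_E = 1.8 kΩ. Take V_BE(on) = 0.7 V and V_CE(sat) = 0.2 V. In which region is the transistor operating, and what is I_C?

saturation; I_C ≈ 1.7 mA

Assume active: I_B = (7.9 − 0.7)/(68 + 151×1.8) = 0.0212 mA, I_C = β·I_B = 3.18 mA.
Then V_CE = 10 − 3.18×3.9 − 3.2×1.8 = -8.15 V < 0.2 V — the active assumption fails.
Re-solve with V_CE = 0.2 V. KCL at the emitter: V_E/R_E = (V_BB−0.7−V_E)/R_B + (V_CC−0.2−V_E)/R_C, giving V_E = 3.17 V.
I_C = (V_CC − 0.2 − V_E)/R_C = (9.8 − 3.17)/3.9 = 1.7 mA.
Check: I_B = (7.2 − 3.17)/68 = 0.0593 mA, and β·I_B = 8.89 mA > I_C, confirming saturation.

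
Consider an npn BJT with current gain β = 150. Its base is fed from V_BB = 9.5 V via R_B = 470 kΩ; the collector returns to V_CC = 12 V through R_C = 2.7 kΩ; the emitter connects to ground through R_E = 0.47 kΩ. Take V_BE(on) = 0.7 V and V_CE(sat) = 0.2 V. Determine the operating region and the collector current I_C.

Assume active. Base-emitter loop: I_B = (V_BB − V_BE)/(R_B + (β+1)R_E) = (9.5 − 0.7)/(470 + 151×0.47) = 0.0163 mA.
I_C = β·I_B = 150×0.0163 = 2.44 mA.
V_CE = V_CC − I_C·R_C − I_E·R_E = 12 − 2.44×2.7 − 2.46×0.47 = 4.26 V > V_CE(sat), so the active-region assumption holds.

active; I_C ≈ 2.4 mA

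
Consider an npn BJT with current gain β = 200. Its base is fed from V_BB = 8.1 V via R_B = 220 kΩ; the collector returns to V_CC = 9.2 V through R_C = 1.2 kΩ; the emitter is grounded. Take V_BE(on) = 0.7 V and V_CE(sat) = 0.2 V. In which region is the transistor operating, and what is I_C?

Assume active. Base-emitter loop: I_B = (V_BB − V_BE)/R_B = (8.1 − 0.7)/220 = 0.0336 mA.
I_C = β·I_B = 200×0.0336 = 6.73 mA.
V_CE = V_CC − I_C·R_C = 9.2 − 6.73×1.2 = 1.13 V > V_CE(sat), so the active-region assumption holds.

active; I_C ≈ 6.7 mA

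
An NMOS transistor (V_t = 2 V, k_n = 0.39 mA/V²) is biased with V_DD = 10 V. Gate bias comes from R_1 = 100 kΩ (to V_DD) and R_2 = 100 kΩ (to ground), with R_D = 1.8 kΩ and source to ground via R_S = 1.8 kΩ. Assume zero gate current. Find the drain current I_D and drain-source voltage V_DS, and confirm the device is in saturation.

V_G = V_DD·R_2/(R_1+R_2) = 10×100/200 = 5 V.
Assume saturation: I_D = (k_n/2)(V_GS − V_t)² with V_GS = V_G − I_D·R_S = 5 − 1.8·I_D.
Substituting gives 0.632·I_D² − 3.11·I_D + 1.75 = 0, with roots I_D = 0.651 or 4.26 mA.
The root I_D = 4.26 mA gives V_GS = -2.68 V ≤ V_t, so take I_D = 0.651 mA.
Then V_GS = 3.83 V and V_DS = V_DD − I_D(R_D+R_S) = 10 − 0.651×3.6 = 7.66 V.
Saturation requires V_DS ≥ V_GS − V_t = 1.83 V; 7.66 ≥ 1.83 ✓.

I_D ≈ 0.65 mA, V_DS ≈ 7.7 V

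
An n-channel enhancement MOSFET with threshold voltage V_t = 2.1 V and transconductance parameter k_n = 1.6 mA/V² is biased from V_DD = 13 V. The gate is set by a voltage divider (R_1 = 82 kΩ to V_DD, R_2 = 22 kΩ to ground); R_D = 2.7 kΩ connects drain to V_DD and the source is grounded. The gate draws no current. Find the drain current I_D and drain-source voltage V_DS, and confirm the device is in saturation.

I_D ≈ 0.34 mA, V_DS ≈ 12 V

V_G = V_DD·R_2/(R_1+R_2) = 13×22/104 = 2.75 V. With the source grounded, V_GS = V_G = 2.75 V.
Assume saturation: I_D = (k_n/2)(V_GS − V_t)² = (1.6/2)×(2.75 − 2.1)² = 0.8×0.65² = 0.338 mA.
V_DS = V_DD − I_D·R_D = 13 − 0.338×2.7 = 12.1 V.
Saturation requires V_DS ≥ V_GS − V_t = 0.65 V; 12.1 ≥ 0.65 ✓.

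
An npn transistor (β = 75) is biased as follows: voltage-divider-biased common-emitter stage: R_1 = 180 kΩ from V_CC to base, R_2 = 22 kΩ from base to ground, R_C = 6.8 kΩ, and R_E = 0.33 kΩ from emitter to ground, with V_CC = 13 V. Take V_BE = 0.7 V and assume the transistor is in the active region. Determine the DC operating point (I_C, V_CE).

I_C ≈ 1.2 mA, V_CE ≈ 4.4 V

Thevenize the base divider: V_Th = V_CC·R_2/(R_1+R_2) = 13×22/202 = 1.42 V, R_Th = R_1‖R_2 = 19.6 kΩ.
Base-emitter loop: V_Th = I_B·R_Th + V_BE + (β+1)I_B·R_E, so I_B = (1.42 − 0.7) / (19.6 + 76×0.33) = 0.016 mA.
I_C = β·I_B = 75×0.016 = 1.2 mA, and I_E = (β+1)I_B = 1.22 mA.
V_CE = V_CC − I_C·R_C − I_E·R_E = 13 − 1.2×6.8 − 1.22×0.33 = 4.43 V.
V_CE = 4.43 V > 0.2 V confirms active-region operation.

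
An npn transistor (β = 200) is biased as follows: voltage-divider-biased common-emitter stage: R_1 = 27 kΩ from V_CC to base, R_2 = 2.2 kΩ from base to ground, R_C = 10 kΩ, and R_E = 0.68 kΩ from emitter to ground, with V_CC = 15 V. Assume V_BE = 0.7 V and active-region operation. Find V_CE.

Thevenize the base divider: V_Th = V_CC·R_2/(R_1+R_2) = 15×2.2/29.2 = 1.13 V, R_Th = R_1‖R_2 = 2.03 kΩ.
Base-emitter loop: V_Th = I_B·R_Th + V_BE + (β+1)I_B·R_E, so I_B = (1.13 − 0.7) / (2.03 + 201×0.68) = 0.0031 mA.
I_C = β·I_B = 200×0.0031 = 0.62 mA, and I_E = (β+1)I_B = 0.623 mA.
V_CE = V_CC − I_C·R_C − I_E·R_E = 15 − 0.62×10 − 0.623×0.68 = 8.37 V.
V_CE = 8.37 V > 0.2 V confirms active-region operation.

V_CE ≈ 8.4 V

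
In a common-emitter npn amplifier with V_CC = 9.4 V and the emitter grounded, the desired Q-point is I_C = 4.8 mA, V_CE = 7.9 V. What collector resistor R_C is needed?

Collector loop: V_CC = I_C·R_C + V_CE.
R_C = (V_CC − V_CE)/I_C = (9.4 − 7.9)/4.8 = 0.312 kΩ.

R_C ≈ 0.31 kΩ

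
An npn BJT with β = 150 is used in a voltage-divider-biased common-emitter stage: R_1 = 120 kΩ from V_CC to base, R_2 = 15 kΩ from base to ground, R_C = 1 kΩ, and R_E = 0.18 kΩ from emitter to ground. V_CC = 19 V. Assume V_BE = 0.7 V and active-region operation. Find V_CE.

Thevenize the base divider: V_Th = V_CC·R_2/(R_1+R_2) = 19×15/135 = 2.11 V, R_Th = R_1‖R_2 = 13.3 kΩ.
Base-emitter loop: V_Th = I_B·R_Th + V_BE + (β+1)I_B·R_E, so I_B = (2.11 − 0.7) / (13.3 + 151×0.18) = 0.0348 mA.
I_C = β·I_B = 150×0.0348 = 5.22 mA, and I_E = (β+1)I_B = 5.26 mA.
V_CE = V_CC − I_C·R_C − I_E·R_E = 19 − 5.22×1 − 5.26×0.18 = 12.8 V.
V_CE = 12.8 V > 0.2 V confirms active-region operation.

V_CE ≈ 13 V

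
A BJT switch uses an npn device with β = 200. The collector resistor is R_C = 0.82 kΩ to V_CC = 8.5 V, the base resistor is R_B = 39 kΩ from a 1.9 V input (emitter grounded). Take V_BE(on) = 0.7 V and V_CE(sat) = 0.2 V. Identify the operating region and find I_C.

active; I_C ≈ 6.2 mA

Assume active. Base-emitter loop: I_B = (V_BB − V_BE)/R_B = (1.9 − 0.7)/39 = 0.0308 mA.
I_C = β·I_B = 200×0.0308 = 6.15 mA.
V_CE = V_CC − I_C·R_C = 8.5 − 6.15×0.82 = 3.45 V > V_CE(sat), so the active-region assumption holds.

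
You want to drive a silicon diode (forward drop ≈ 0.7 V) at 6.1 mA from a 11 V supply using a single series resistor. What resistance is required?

R ≈ 1.7 kΩ

The resistor drops V_S − V_D = 11 − 0.7 = 10.3 V at 6.1 mA.
R = 10.3 V / 6.1 mA = 1.69 kΩ.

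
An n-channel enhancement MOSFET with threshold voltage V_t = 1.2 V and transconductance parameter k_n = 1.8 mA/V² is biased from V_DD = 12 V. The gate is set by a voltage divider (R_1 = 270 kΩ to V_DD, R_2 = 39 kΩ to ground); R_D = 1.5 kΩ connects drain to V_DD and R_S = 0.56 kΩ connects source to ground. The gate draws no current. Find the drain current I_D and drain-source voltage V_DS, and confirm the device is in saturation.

I_D ≈ 0.069 mA, V_DS ≈ 12 V

V_G = V_DD·R_2/(R_1+R_2) = 12×39/309 = 1.51 V.
Assume saturation: I_D = (k_n/2)(V_GS − V_t)² with V_GS = V_G − I_D·R_S = 1.51 − 0.56·I_D.
Substituting gives 0.282·I_D² − 1.32·I_D + 0.0891 = 0, with roots I_D = 0.0686 or 4.6 mA.
The root I_D = 4.6 mA gives V_GS = -1.06 V ≤ V_t, so take I_D = 0.0686 mA.
Then V_GS = 1.48 V and V_DS = V_DD − I_D(R_D+R_S) = 12 − 0.0686×2.06 = 11.9 V.
Saturation requires V_DS ≥ V_GS − V_t = 0.276 V; 11.9 ≥ 0.276 ✓.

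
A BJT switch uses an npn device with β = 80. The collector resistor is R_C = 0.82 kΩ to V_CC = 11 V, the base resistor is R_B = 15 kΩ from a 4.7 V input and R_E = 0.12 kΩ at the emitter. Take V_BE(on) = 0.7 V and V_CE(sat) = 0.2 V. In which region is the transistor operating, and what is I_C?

saturation; I_C ≈ 11 mA

Assume active: I_B = (4.7 − 0.7)/(15 + 81×0.12) = 0.162 mA, I_C = β·I_B = 12.9 mA.
Then V_CE = 11 − 12.9×0.82 − 13.1×0.12 = -1.19 V < 0.2 V — the active assumption fails.
Re-solve with V_CE = 0.2 V. KCL at the emitter: V_E/R_E = (V_BB−0.7−V_E)/R_B + (V_CC−0.2−V_E)/R_C, giving V_E = 1.4 V.
I_C = (V_CC − 0.2 − V_E)/R_C = (10.8 − 1.4)/0.82 = 11.5 mA.
Check: I_B = (4 − 1.4)/15 = 0.174 mA, and β·I_B = 13.9 mA > I_C, confirming saturation.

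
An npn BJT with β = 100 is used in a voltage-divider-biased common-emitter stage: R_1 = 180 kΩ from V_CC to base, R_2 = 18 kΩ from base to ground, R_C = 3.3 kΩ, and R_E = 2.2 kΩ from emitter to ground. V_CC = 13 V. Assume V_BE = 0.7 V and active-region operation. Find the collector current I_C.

Thevenize the base divider: V_Th = V_CC·R_2/(R_1+R_2) = 13×18/198 = 1.18 V, R_Th = R_1‖R_2 = 16.4 kΩ.
Base-emitter loop: V_Th = I_B·R_Th + V_BE + (β+1)I_B·R_E, so I_B = (1.18 − 0.7) / (16.4 + 101×2.2) = 0.00202 mA.
I_C = β·I_B = 100×0.00202 = 0.202 mA, and I_E = (β+1)I_B = 0.204 mA.
V_CE = V_CC − I_C·R_C − I_E·R_E = 13 − 0.202×3.3 − 0.204×2.2 = 11.9 V.
V_CE = 11.9 V > 0.2 V confirms active-region operation.

I_C ≈ 0.2 mA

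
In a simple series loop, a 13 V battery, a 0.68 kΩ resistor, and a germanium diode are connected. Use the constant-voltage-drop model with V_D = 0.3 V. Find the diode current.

KVL around the loop: 13 = V_D + I·R = 0.3 + I × 0.68 kΩ.
So I = (13 − 0.3) / 0.68 kΩ = 12.7 / 0.68 = 18.7 mA.

I ≈ 19 mA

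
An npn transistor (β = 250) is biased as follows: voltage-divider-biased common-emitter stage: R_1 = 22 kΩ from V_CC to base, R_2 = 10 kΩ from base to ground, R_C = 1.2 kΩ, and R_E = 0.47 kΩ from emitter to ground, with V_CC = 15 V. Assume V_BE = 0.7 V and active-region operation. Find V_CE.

V_CE ≈ 1.7 V

Thevenize the base divider: V_Th = V_CC·R_2/(R_1+R_2) = 15×10/32 = 4.69 V, R_Th = R_1‖R_2 = 6.88 kΩ.
Base-emitter loop: V_Th = I_B·R_Th + V_BE + (β+1)I_B·R_E, so I_B = (4.69 − 0.7) / (6.88 + 251×0.47) = 0.0319 mA.
I_C = β·I_B = 250×0.0319 = 7.98 mA, and I_E = (β+1)I_B = 8.02 mA.
V_CE = V_CC − I_C·R_C − I_E·R_E = 15 − 7.98×1.2 − 8.02×0.47 = 1.65 V.
V_CE = 1.65 V > 0.2 V confirms active-region operation.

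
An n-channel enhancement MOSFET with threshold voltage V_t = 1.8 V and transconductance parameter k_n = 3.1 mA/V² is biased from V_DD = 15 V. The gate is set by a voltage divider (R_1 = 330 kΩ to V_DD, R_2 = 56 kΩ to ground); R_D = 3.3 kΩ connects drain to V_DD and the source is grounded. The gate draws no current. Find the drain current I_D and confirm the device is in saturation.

I_D ≈ 0.22 mA

V_G = V_DD·R_2/(R_1+R_2) = 15×56/386 = 2.18 V. With the source grounded, V_GS = V_G = 2.18 V.
Assume saturation: I_D = (k_n/2)(V_GS − V_t)² = (3.1/2)×(2.18 − 1.8)² = 1.55×0.376² = 0.219 mA.
V_DS = V_DD − I_D·R_D = 15 − 0.219×3.3 = 14.3 V.
Saturation requires V_DS ≥ V_GS − V_t = 0.376 V; 14.3 ≥ 0.376 ✓.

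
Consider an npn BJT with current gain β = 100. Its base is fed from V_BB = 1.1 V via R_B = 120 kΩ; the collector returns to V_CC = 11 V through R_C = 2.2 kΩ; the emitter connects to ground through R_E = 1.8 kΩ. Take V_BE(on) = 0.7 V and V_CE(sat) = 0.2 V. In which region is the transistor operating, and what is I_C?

active; I_C ≈ 0.13 mA

Assume active. Base-emitter loop: I_B = (V_BB − V_BE)/(R_B + (β+1)R_E) = (1.1 − 0.7)/(120 + 101×1.8) = 0.00133 mA.
I_C = β·I_B = 100×0.00133 = 0.133 mA.
V_CE = V_CC − I_C·R_C − I_E·R_E = 11 − 0.133×2.2 − 0.134×1.8 = 10.5 V > V_CE(sat), so the active-region assumption holds.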